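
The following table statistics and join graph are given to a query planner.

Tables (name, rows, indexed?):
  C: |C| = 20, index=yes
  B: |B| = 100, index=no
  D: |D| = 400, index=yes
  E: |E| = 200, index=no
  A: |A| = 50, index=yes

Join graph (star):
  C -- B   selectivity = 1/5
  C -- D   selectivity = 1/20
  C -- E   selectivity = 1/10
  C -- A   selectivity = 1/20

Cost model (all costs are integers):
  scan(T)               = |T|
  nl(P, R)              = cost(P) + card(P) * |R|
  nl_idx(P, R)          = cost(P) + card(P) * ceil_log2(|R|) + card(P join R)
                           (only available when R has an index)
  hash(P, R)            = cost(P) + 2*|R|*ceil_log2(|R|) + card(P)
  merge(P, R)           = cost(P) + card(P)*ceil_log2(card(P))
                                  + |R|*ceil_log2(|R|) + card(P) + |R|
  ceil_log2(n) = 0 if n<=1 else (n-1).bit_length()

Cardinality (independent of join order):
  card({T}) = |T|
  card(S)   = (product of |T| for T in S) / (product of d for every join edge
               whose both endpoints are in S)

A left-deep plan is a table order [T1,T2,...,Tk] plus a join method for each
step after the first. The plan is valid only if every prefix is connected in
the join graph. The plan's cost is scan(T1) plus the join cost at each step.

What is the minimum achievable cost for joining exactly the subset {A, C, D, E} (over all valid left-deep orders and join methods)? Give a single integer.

5800

Selinger DP over subsets of {A,C,D,E}:
  {C}: scan cost=20, card=20
  {D}: scan cost=400, card=400
  {E}: scan cost=200, card=200
  {A}: scan cost=50, card=50
  {CD}: card=400; try (D,nl_idx)→600, (C,hash)→1000, (C,nl_idx)→2800, (D,merge)→4140, (C,merge)→4520, (D,hash)→7240 …(+2); best=600 via (D,nl_idx)
  {CE}: card=400; try (C,hash)→600, (C,nl_idx)→1600, (E,merge)→1940, (C,merge)→2120, (E,hash)→3240, (E,nl)→4020 …(+1); best=600 via (C,hash)
  {AC}: card=50; try (A,nl_idx)→190, (C,hash)→300, (C,nl_idx)→350, (A,merge)→490, (C,merge)→520, (A,hash)→640 …(+2); best=190 via (A,nl_idx)
  {CDE}: card=8000; try (E,hash)→4200, (E,merge)→6400, (D,hash)→8200, (D,merge)→8600, (D,nl_idx)→12200, (E,nl)→80600 …(+1); best=4200 via (E,hash)
  {ACD}: card=1000; try (A,hash)→1600, (D,nl_idx)→1640, (A,nl_idx)→4000, (D,merge)→4540, (A,merge)→4950, (D,hash)→7440 …(+2); best=1600 via (A,hash)
  {ACE}: card=1000; try (A,hash)→1600, (E,merge)→2340, (E,hash)→3440, (A,nl_idx)→4000, (A,merge)→4950, (E,nl)→10190 …(+1); best=1600 via (A,hash)
  {ACDE}: card=20000; try (E,hash)→5800, (D,hash)→9800, (A,hash)→12800, (E,merge)→14400, (D,merge)→16600, (D,nl_idx)→30600 …(+5); best=5800 via (E,hash)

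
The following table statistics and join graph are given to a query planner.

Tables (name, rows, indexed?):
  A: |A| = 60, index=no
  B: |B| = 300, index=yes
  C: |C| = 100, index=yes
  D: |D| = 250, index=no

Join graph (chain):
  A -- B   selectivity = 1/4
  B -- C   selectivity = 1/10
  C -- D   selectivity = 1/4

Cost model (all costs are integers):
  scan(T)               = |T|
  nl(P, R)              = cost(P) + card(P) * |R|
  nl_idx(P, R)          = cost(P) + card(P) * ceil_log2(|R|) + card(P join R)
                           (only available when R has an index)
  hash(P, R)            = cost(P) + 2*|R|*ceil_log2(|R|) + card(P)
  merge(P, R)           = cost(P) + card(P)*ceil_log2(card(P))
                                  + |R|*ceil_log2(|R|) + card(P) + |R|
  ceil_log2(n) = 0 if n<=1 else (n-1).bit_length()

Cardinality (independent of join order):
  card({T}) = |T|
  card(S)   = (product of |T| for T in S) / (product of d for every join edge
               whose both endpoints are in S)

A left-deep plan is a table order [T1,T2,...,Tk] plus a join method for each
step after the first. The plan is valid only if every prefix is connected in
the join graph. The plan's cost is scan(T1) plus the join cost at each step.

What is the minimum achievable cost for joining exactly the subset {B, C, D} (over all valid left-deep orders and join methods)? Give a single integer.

9000

Selinger DP over subsets of {B,C,D}:
  {B}: scan cost=300, card=300
  {C}: scan cost=100, card=100
  {D}: scan cost=250, card=250
  {BC}: card=3000; try (C,hash)→2000, (B,merge)→3900, (B,nl_idx)→4000, (C,merge)→4100, (C,nl_idx)→5400, (B,hash)→5600 …(+2); best=2000 via (C,hash)
  {CD}: card=6250; try (C,hash)→1900, (D,merge)→3150, (C,merge)→3300, (D,hash)→4200, (C,nl_idx)→8250, (D,nl)→25100 …(+1); best=1900 via (C,hash)
  {BCD}: card=187500; try (D,hash)→9000, (B,hash)→13550, (D,merge)→43250, (B,merge)→92400, (B,nl_idx)→245650, (D,nl)→752000 …(+1); best=9000 via (D,hash)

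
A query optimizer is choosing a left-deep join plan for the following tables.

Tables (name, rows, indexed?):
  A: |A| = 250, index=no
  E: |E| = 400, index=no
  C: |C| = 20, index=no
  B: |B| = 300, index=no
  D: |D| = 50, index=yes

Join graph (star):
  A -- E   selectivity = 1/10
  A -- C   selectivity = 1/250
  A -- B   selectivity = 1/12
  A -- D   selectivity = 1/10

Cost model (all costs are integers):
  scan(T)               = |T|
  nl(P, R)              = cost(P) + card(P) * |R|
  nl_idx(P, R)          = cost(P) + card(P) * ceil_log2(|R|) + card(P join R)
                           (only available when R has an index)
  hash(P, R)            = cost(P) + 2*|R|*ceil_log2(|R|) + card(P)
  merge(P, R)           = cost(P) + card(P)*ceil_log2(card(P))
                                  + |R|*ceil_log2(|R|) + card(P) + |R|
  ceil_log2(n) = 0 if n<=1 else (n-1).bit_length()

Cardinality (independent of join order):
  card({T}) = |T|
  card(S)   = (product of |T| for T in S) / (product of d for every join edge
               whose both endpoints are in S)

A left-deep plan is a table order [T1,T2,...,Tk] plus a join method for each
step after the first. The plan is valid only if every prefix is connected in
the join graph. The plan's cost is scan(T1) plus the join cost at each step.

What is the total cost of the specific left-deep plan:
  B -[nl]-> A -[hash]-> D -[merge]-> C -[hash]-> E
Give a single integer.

591970

step 1: scan B: cost=300, card=300
step 2: join A via nl
    card(P join A) = 300*250/(12) = 6250
    cost = 300 + 300*250 = 75300
step 3: join D via hash
    card(P join D) = 6250*50/(10) = 31250
    cost = 75300 + 2*50*6 + 6250 = 82150
step 4: join C via merge
    card(P join C) = 31250*20/(250) = 2500
    cost = 82150 + 31250*15 + 20*5 + 31250 + 20 = 582270
step 5: join E via hash
    card(P join E) = 2500*400/(10) = 100000
    cost = 582270 + 2*400*9 + 2500 = 591970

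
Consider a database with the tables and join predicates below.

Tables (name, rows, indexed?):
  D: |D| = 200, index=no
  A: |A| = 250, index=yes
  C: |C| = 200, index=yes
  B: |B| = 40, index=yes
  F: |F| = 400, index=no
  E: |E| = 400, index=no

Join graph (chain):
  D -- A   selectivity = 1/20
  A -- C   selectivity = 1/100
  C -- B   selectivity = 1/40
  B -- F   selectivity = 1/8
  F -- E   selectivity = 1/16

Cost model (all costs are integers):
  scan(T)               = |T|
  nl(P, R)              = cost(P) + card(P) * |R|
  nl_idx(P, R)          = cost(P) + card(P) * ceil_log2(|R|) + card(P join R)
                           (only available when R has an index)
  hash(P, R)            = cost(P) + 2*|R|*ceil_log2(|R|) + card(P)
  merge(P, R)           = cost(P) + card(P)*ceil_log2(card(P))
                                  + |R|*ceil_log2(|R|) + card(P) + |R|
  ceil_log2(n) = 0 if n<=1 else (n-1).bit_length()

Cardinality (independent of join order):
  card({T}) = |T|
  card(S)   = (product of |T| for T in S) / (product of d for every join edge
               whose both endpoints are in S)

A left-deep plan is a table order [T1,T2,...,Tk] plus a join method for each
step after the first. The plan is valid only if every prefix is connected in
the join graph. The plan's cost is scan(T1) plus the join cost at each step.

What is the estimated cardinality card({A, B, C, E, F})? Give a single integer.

Tables in S: A(250), B(40), C(200), E(400), F(400)
Edges inside S: A-C(d=100), C-B(d=40), B-F(d=8), F-E(d=16)
numerator = 250 * 40 * 200 * 400 * 400 = 320000000000
denominator = 100 * 40 * 8 * 16 = 512000
card(S) = 320000000000 / 512000 = 625000

625000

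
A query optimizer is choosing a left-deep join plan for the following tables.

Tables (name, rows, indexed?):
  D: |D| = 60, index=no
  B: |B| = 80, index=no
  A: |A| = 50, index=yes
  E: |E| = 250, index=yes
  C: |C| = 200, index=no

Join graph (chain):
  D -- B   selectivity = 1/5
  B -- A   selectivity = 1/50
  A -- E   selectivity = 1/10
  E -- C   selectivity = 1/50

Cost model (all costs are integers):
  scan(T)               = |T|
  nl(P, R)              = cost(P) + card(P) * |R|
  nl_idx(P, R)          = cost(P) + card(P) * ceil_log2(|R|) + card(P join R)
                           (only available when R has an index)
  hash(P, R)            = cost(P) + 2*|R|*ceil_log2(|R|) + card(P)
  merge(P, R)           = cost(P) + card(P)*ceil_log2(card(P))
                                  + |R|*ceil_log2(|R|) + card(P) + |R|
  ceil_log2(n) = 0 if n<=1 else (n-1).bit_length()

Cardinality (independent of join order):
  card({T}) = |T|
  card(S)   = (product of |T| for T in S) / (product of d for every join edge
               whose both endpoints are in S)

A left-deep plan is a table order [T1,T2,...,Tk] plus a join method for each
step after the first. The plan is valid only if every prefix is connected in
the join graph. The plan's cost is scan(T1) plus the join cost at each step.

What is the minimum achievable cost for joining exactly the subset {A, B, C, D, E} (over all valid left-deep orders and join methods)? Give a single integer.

Selinger DP over subsets of {A,B,C,D,E}:
  {D}: scan cost=60, card=60
  {B}: scan cost=80, card=80
  {A}: scan cost=50, card=50
  {E}: scan cost=250, card=250
  {C}: scan cost=200, card=200
  {BD}: card=960; try (D,hash)→880, (B,merge)→1120, (D,merge)→1140, (B,hash)→1240, (B,nl)→4860, (D,nl)→4880; best=880 via (D,hash)
  {AB}: card=80; try (A,nl_idx)→640, (A,hash)→760, (B,merge)→1040, (A,merge)→1070, (B,hash)→1220, (B,nl)→4050 …(+1); best=640 via (A,nl_idx)
  {AE}: card=1250; try (A,hash)→1100, (E,nl_idx)→1700, (E,merge)→2650, (A,merge)→2850, (A,nl_idx)→3000, (E,hash)→4100 …(+2); best=1100 via (A,hash)
  {CE}: card=1000; try (E,nl_idx)→2800, (C,hash)→3700, (E,merge)→4250, (C,merge)→4300, (E,hash)→4400, (E,nl)→50200 …(+1); best=2800 via (E,nl_idx)
  {ABD}: card=960; try (D,hash)→1440, (D,merge)→1700, (A,hash)→2440, (D,nl)→5440, (A,nl_idx)→7600, (A,merge)→11790 …(+1); best=1440 via (D,hash)
  {ABE}: card=2000; try (E,nl_idx)→3280, (B,hash)→3470, (E,merge)→3530, (E,hash)→4720, (B,merge)→16740, (E,nl)→20640 …(+1); best=3280 via (E,nl_idx)
  {ACE}: card=5000; try (A,hash)→4400, (C,hash)→5550, (A,nl_idx)→13800, (A,merge)→14150, (C,merge)→17900, (A,nl)→52800 …(+1); best=4400 via (A,hash)
  {ABDE}: card=24000; try (D,hash)→6000, (E,hash)→6400, (E,merge)→14250, (D,merge)→27700, (E,nl_idx)→33120, (D,nl)→123280 …(+1); best=6000 via (D,hash)
  {ABCE}: card=8000; try (C,hash)→8480, (B,hash)→10520, (C,merge)→29080, (B,merge)→75040, (C,nl)→403280, (B,nl)→404400; best=8480 via (C,hash)
  {ABCDE}: card=96000; try (D,hash)→17200, (C,hash)→33200, (D,merge)→120900, (C,merge)→391800, (D,nl)→488480, (C,nl)→4806000; best=17200 via (D,hash)

17200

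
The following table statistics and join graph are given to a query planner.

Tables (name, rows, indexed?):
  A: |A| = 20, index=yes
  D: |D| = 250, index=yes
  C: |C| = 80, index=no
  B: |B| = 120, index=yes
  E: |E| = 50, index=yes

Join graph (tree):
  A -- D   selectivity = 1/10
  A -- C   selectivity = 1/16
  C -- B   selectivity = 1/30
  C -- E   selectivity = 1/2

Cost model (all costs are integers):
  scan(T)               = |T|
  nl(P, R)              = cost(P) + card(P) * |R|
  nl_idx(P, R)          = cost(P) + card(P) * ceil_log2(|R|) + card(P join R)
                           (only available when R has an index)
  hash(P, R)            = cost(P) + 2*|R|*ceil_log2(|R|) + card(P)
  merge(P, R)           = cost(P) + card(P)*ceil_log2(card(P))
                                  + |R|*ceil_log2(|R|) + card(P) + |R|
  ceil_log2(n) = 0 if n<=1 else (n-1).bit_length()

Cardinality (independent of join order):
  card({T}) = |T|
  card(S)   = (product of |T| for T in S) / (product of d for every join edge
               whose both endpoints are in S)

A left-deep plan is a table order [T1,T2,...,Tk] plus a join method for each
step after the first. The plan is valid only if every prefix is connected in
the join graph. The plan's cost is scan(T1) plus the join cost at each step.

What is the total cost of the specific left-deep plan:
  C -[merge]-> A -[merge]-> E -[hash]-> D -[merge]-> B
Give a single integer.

step 1: scan C: cost=80, card=80
step 2: join A via merge
    card(P join A) = 80*20/(16) = 100
    cost = 80 + 80*7 + 20*5 + 80 + 20 = 840
step 3: join E via merge
    card(P join E) = 100*50/(2) = 2500
    cost = 840 + 100*7 + 50*6 + 100 + 50 = 1990
step 4: join D via hash
    card(P join D) = 2500*250/(10) = 62500
    cost = 1990 + 2*250*8 + 2500 = 8490
step 5: join B via merge
    card(P join B) = 62500*120/(30) = 250000
    cost = 8490 + 62500*16 + 120*7 + 62500 + 120 = 1071950

1071950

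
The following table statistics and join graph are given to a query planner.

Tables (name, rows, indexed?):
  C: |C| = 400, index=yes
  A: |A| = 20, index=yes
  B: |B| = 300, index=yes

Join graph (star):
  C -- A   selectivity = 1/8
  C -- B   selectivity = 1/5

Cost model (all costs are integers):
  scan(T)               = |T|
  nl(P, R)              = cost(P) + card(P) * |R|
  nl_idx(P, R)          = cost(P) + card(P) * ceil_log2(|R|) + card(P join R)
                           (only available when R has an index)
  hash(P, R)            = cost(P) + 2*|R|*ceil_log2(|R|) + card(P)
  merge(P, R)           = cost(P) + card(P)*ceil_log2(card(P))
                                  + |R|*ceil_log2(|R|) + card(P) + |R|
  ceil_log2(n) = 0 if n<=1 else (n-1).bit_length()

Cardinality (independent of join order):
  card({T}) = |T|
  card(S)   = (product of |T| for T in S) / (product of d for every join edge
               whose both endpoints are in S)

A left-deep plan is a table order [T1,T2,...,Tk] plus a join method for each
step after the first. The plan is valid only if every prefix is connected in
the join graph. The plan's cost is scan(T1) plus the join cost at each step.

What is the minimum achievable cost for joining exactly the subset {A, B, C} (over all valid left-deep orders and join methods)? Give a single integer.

7400

Selinger DP over subsets of {A,B,C}:
  {C}: scan cost=400, card=400
  {A}: scan cost=20, card=20
  {B}: scan cost=300, card=300
  {AC}: card=1000; try (A,hash)→1000, (C,nl_idx)→1200, (A,nl_idx)→3400, (C,merge)→4140, (A,merge)→4520, (C,hash)→7240 …(+2); best=1000 via (A,hash)
  {BC}: card=24000; try (B,hash)→6200, (C,merge)→7300, (B,merge)→7400, (C,hash)→7800, (C,nl_idx)→27000, (B,nl_idx)→28000 …(+2); best=6200 via (B,hash)
  {ABC}: card=60000; try (B,hash)→7400, (B,merge)→15000, (A,hash)→30400, (B,nl_idx)→70000, (A,nl_idx)→186200, (B,nl)→301000 …(+2); best=7400 via (B,hash)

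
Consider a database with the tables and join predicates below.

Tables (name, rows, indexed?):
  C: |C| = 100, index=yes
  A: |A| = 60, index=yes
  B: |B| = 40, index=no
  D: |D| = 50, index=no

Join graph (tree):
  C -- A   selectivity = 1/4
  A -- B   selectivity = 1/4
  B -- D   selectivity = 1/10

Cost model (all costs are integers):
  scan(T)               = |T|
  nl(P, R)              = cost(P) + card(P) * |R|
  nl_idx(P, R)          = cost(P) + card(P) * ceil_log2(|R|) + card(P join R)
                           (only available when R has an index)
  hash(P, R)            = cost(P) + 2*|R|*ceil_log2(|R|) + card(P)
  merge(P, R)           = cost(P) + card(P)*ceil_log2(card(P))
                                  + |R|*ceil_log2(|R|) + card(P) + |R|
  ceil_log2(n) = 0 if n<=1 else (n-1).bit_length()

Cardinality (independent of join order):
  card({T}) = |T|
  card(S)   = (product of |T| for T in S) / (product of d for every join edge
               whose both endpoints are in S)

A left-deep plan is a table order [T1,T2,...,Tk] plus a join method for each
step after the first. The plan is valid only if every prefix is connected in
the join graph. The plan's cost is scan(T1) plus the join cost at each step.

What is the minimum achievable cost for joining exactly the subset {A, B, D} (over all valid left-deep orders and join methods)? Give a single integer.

1500

Selinger DP over subsets of {A,B,D}:
  {A}: scan cost=60, card=60
  {B}: scan cost=40, card=40
  {D}: scan cost=50, card=50
  {AB}: card=600; try (B,hash)→600, (A,merge)→740, (B,merge)→760, (A,hash)→800, (A,nl_idx)→880, (A,nl)→2440 …(+1); best=600 via (B,hash)
  {BD}: card=200; try (B,hash)→580, (D,merge)→670, (D,hash)→680, (B,merge)→680, (D,nl)→2040, (B,nl)→2050; best=580 via (B,hash)
  {ABD}: card=3000; try (A,hash)→1500, (D,hash)→1800, (A,merge)→2800, (A,nl_idx)→4780, (D,merge)→7550, (A,nl)→12580 …(+1); best=1500 via (A,hash)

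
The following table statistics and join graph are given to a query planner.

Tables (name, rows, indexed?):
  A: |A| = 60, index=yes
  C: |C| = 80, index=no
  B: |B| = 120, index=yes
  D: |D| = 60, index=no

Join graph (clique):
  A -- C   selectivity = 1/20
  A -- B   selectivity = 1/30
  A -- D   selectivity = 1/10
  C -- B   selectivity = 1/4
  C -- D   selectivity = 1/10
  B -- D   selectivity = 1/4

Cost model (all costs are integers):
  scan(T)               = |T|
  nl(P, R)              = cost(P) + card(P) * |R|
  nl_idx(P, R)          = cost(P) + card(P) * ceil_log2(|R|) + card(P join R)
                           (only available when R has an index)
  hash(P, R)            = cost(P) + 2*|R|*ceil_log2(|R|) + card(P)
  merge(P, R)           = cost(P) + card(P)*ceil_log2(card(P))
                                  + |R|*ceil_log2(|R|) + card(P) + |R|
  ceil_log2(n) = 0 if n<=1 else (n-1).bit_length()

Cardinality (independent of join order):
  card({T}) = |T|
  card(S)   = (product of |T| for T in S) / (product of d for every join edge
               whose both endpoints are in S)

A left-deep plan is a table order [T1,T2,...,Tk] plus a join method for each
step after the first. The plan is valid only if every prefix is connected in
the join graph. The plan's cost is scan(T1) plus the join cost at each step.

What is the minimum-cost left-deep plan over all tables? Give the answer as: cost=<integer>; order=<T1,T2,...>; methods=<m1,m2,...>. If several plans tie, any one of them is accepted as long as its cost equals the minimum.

Selinger DP (subsets sized 1..n):
  {A}: scan cost=60, card=60
  {C}: scan cost=80, card=80
  {B}: scan cost=120, card=120
  {D}: scan cost=60, card=60
  {AC}: card=240; try (A,nl_idx)→800, (A,hash)→880, (C,merge)→1120, (A,merge)→1140, (C,hash)→1240, (C,nl)→4860 …(+1); best=800 via (A,nl_idx)
  {AB}: card=240; try (B,nl_idx)→720, (A,hash)→960, (A,nl_idx)→1080, (B,merge)→1440, (A,merge)→1500, (B,hash)→1800 …(+2); best=720 via (B,nl_idx)
  {AD}: card=360; try (A,nl_idx)→780, (D,hash)→840, (A,hash)→840, (D,merge)→900, (A,merge)→900, (D,nl)→3660 …(+1); best=780 via (A,nl_idx)
  {BC}: card=2400; try (C,hash)→1360, (B,merge)→1680, (C,merge)→1720, (B,hash)→1840, (B,nl_idx)→3040, (B,nl)→9680 …(+1); best=1360 via (C,hash)
  {CD}: card=480; try (D,hash)→880, (C,merge)→1120, (D,merge)→1140, (C,hash)→1240, (C,nl)→4860, (D,nl)→4880; best=880 via (D,hash)
  {BD}: card=1800; try (D,hash)→960, (B,merge)→1440, (D,merge)→1500, (B,hash)→1800, (B,nl_idx)→2280, (B,nl)→7260 …(+1); best=960 via (D,hash)
  {ABC}: card=240; try (C,hash)→2080, (B,hash)→2720, (B,nl_idx)→2720, (C,merge)→3520, (B,merge)→3920, (A,hash)→4480 …(+5); best=2080 via (C,hash)
  {ACD}: card=144; try (D,hash)→1760, (A,hash)→2080, (C,hash)→2260, (D,merge)→3380, (A,nl_idx)→3904, (C,merge)→5020 …(+4); best=1760 via (D,hash)
  {ABD}: card=360; try (D,hash)→1680, (B,hash)→2820, (D,merge)→3300, (A,hash)→3480, (B,nl_idx)→3660, (B,merge)→5340 …(+5); best=1680 via (D,hash)
  {BCD}: card=3600; try (B,hash)→3040, (C,hash)→3880, (D,hash)→4480, (B,merge)→6640, (B,nl_idx)→7840, (C,merge)→23200 …(+4); best=3040 via (B,hash)
  {ABCD}: card=36; try (B,nl_idx)→2804, (D,hash)→3040, (C,hash)→3160, (B,hash)→3584, (B,merge)→4016, (D,merge)→4660 …(+8); best=2804 via (B,nl_idx)

cost=2804; order=C,A,D,B; methods=nl_idx,hash,nl_idx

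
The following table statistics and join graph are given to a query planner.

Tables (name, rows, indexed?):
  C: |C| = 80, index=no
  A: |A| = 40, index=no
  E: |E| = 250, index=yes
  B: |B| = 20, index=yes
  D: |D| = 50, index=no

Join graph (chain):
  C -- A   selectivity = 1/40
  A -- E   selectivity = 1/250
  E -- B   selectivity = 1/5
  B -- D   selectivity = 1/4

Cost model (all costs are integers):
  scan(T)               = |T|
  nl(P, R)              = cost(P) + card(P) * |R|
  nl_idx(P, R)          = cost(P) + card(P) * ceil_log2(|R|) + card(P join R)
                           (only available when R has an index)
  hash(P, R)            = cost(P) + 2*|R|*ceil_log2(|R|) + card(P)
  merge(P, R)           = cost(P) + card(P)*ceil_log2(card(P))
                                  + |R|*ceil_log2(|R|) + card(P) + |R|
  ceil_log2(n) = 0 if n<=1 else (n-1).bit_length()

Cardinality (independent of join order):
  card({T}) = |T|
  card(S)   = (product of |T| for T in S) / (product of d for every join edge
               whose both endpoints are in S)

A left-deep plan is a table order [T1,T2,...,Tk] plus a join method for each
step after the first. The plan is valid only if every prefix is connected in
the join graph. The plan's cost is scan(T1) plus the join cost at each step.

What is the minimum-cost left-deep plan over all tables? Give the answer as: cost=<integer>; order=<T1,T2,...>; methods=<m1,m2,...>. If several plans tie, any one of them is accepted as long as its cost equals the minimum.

Selinger DP (subsets sized 1..n):
  {C}: scan cost=80, card=80
  {A}: scan cost=40, card=40
  {E}: scan cost=250, card=250
  {B}: scan cost=20, card=20
  {D}: scan cost=50, card=50
  {AC}: card=80; try (A,hash)→640, (C,merge)→960, (A,merge)→1000, (C,hash)→1200, (C,nl)→3240, (A,nl)→3280; best=640 via (A,hash)
  {AE}: card=40; try (E,nl_idx)→400, (A,hash)→980, (E,merge)→2570, (A,merge)→2780, (E,hash)→4080, (E,nl)→10040 …(+1); best=400 via (E,nl_idx)
  {BE}: card=1000; try (B,hash)→700, (E,nl_idx)→1180, (E,merge)→2390, (B,nl_idx)→2500, (B,merge)→2620, (E,hash)→4040 …(+2); best=700 via (B,hash)
  {BD}: card=250; try (B,hash)→300, (D,merge)→490, (B,merge)→520, (B,nl_idx)→550, (D,hash)→640, (D,nl)→1020 …(+1); best=300 via (B,hash)
  {ACE}: card=80; try (C,merge)→1320, (E,nl_idx)→1360, (C,hash)→1560, (E,merge)→3530, (C,nl)→3600, (E,hash)→4720 …(+1); best=1320 via (C,merge)
  {ABE}: card=160; try (B,hash)→640, (B,nl_idx)→760, (B,merge)→800, (B,nl)→1200, (A,hash)→2180, (A,merge)→11980 …(+1); best=640 via (B,hash)
  {BDE}: card=12500; try (D,hash)→2300, (E,hash)→4550, (E,merge)→4800, (D,merge)→12050, (E,nl_idx)→14800, (D,nl)→50700 …(+1); best=2300 via (D,hash)
  {ABCE}: card=320; try (B,hash)→1600, (C,hash)→1920, (B,nl_idx)→2040, (B,merge)→2080, (C,merge)→2720, (B,nl)→2920 …(+1); best=1600 via (B,hash)
  {ABDE}: card=2000; try (D,hash)→1400, (D,merge)→2430, (D,nl)→8640, (A,hash)→15280, (A,merge)→190080, (A,nl)→502300; best=1400 via (D,hash)
  {ABCDE}: card=4000; try (D,hash)→2520, (C,hash)→4520, (D,merge)→5150, (D,nl)→17600, (C,merge)→26040, (C,nl)→161400; best=2520 via (D,hash)

cost=2520; order=A,E,C,B,D; methods=nl_idx,merge,hash,hash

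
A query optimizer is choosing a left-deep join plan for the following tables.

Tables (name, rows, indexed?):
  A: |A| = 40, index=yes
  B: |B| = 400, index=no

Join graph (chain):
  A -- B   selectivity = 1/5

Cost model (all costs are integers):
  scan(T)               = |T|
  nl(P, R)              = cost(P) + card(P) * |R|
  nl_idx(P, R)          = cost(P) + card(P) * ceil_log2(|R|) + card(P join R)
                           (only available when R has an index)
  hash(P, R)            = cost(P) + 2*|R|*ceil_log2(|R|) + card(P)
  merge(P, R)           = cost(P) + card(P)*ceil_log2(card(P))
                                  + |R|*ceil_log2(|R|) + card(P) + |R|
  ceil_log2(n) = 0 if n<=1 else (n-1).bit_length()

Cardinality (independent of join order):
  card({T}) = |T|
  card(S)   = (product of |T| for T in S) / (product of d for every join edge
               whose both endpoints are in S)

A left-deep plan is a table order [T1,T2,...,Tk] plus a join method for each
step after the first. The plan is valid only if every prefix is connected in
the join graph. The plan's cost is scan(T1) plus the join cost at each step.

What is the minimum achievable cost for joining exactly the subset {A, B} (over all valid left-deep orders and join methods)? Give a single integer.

1280

Selinger DP over subsets of {A,B}:
  {A}: scan cost=40, card=40
  {B}: scan cost=400, card=400
  {AB}: card=3200; try (A,hash)→1280, (B,merge)→4320, (A,merge)→4680, (A,nl_idx)→6000, (B,hash)→7280, (B,nl)→16040 …(+1); best=1280 via (A,hash)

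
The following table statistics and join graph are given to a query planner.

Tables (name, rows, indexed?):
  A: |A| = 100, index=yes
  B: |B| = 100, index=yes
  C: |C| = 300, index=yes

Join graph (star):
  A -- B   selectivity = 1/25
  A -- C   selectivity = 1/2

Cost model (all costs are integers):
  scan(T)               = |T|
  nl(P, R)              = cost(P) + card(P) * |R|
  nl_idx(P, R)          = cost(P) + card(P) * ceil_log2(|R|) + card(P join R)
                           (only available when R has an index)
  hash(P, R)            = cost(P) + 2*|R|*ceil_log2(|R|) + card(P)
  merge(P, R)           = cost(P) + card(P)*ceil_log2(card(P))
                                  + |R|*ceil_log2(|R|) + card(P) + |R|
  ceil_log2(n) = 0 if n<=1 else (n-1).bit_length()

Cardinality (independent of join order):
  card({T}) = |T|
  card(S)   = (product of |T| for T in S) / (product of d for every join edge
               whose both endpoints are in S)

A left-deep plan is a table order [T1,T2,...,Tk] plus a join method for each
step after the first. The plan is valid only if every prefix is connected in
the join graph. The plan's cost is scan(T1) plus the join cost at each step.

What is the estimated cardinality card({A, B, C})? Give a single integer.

60000

Tables in S: A(100), B(100), C(300)
Edges inside S: A-B(d=25), A-C(d=2)
numerator = 100 * 100 * 300 = 3000000
denominator = 25 * 2 = 50
card(S) = 3000000 / 50 = 60000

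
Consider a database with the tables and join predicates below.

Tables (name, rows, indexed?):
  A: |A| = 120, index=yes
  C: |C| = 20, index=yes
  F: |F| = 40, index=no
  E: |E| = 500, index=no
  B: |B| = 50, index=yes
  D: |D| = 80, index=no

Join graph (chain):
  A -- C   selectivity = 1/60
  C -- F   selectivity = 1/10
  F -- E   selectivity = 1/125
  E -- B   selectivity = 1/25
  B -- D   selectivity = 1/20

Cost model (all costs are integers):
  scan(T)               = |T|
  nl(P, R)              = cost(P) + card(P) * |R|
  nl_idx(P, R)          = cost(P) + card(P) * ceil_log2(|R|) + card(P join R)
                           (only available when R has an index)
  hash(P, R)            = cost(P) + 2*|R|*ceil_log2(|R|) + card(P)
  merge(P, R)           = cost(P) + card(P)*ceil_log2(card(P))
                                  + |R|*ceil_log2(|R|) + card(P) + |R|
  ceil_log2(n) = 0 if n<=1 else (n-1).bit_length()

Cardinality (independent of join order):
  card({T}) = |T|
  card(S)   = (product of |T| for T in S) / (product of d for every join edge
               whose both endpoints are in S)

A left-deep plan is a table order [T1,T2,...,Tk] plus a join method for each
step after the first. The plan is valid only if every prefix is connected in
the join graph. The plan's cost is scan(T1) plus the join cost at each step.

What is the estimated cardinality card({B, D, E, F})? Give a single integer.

Tables in S: B(50), D(80), E(500), F(40)
Edges inside S: F-E(d=125), E-B(d=25), B-D(d=20)
numerator = 50 * 80 * 500 * 40 = 80000000
denominator = 125 * 25 * 20 = 62500
card(S) = 80000000 / 62500 = 1280

1280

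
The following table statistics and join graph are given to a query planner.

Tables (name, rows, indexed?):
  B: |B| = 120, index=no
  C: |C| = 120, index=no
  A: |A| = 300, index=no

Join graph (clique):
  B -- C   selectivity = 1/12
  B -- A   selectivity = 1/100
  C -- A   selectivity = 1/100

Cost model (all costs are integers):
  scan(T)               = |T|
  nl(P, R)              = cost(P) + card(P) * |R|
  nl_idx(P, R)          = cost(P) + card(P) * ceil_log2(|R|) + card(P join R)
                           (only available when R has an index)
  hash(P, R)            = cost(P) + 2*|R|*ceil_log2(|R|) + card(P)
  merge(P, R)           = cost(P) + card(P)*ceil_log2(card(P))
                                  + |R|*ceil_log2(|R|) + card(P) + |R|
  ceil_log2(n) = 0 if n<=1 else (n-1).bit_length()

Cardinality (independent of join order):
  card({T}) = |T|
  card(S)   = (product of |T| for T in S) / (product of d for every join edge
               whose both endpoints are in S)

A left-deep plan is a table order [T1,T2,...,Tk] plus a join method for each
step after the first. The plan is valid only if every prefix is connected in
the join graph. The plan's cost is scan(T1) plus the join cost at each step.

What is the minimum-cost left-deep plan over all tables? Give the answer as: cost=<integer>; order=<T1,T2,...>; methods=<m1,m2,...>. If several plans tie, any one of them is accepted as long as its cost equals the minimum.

Selinger DP (subsets sized 1..n):
  {B}: scan cost=120, card=120
  {C}: scan cost=120, card=120
  {A}: scan cost=300, card=300
  {BC}: card=1200; try (C,hash)→1920, (B,hash)→1920, (C,merge)→2040, (B,merge)→2040, (C,nl)→14520, (B,nl)→14520; best=1920 via (C,hash)
  {AB}: card=360; try (B,hash)→2280, (A,merge)→4080, (B,merge)→4260, (A,hash)→5640, (A,nl)→36120, (B,nl)→36300; best=2280 via (B,hash)
  {AC}: card=360; try (C,hash)→2280, (A,merge)→4080, (C,merge)→4260, (A,hash)→5640, (A,nl)→36120, (C,nl)→36300; best=2280 via (C,hash)
  {ABC}: card=36; try (C,hash)→4320, (B,hash)→4320, (C,merge)→6840, (B,merge)→6840, (A,hash)→8520, (A,merge)→19320 …(+3); best=4320 via (C,hash)

cost=4320; order=A,B,C; methods=hash,hash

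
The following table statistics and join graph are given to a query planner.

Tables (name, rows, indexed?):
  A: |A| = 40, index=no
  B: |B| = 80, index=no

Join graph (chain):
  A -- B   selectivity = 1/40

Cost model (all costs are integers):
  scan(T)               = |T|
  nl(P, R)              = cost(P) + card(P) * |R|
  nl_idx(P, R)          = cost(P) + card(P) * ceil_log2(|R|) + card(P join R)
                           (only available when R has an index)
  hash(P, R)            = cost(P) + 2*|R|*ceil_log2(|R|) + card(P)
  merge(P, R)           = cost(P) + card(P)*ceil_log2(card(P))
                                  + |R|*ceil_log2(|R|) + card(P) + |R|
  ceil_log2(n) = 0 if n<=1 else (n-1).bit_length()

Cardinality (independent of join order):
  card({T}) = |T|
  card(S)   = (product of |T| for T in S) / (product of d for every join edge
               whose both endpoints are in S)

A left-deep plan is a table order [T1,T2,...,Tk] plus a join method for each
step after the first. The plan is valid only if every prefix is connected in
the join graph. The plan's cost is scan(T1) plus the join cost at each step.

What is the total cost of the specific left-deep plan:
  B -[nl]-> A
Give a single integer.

step 1: scan B: cost=80, card=80
step 2: join A via nl
    card(P join A) = 80*40/(40) = 80
    cost = 80 + 80*40 = 3280

3280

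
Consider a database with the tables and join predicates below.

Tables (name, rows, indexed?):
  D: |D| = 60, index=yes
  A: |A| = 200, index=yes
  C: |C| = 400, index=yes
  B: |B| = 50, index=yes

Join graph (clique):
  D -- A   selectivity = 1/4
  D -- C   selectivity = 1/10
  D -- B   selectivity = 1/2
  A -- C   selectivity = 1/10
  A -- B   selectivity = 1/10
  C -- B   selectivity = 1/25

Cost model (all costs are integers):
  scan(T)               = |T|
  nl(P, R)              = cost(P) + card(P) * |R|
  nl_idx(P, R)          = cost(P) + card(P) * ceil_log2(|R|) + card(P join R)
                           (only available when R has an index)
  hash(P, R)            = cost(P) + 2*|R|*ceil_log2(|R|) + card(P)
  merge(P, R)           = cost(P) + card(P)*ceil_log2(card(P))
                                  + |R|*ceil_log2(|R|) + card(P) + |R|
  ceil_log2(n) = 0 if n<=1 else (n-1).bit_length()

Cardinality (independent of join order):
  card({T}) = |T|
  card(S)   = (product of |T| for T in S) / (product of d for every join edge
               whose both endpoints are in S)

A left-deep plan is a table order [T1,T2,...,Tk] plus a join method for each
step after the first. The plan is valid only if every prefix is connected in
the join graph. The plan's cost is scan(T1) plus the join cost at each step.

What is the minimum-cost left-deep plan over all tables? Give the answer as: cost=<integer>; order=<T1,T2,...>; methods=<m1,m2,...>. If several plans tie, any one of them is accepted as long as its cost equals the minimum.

Selinger DP (subsets sized 1..n):
  {D}: scan cost=60, card=60
  {A}: scan cost=200, card=200
  {C}: scan cost=400, card=400
  {B}: scan cost=50, card=50
  {AD}: card=3000; try (D,hash)→1120, (A,merge)→2280, (D,merge)→2420, (A,hash)→3320, (A,nl_idx)→3540, (D,nl_idx)→4400 …(+2); best=1120 via (D,hash)
  {CD}: card=2400; try (D,hash)→1520, (C,nl_idx)→3000, (C,merge)→4480, (D,merge)→4820, (D,nl_idx)→5200, (C,hash)→7320 …(+2); best=1520 via (D,hash)
  {BD}: card=1500; try (B,hash)→720, (D,hash)→820, (D,merge)→820, (B,merge)→830, (D,nl_idx)→1850, (B,nl_idx)→1920 …(+2); best=720 via (B,hash)
  {AC}: card=8000; try (A,hash)→4000, (C,merge)→6000, (A,merge)→6200, (C,hash)→7600, (C,nl_idx)→10000, (A,nl_idx)→11600 …(+2); best=4000 via (A,hash)
  {AB}: card=1000; try (B,hash)→1000, (A,nl_idx)→1450, (A,merge)→2200, (B,merge)→2350, (B,nl_idx)→2400, (A,hash)→3300 …(+2); best=1000 via (B,hash)
  {BC}: card=800; try (C,nl_idx)→1300, (B,hash)→1400, (B,nl_idx)→3600, (C,merge)→4400, (B,merge)→4750, (C,hash)→7300 …(+2); best=1300 via (C,nl_idx)
  {ACD}: card=12000; try (A,hash)→7120, (C,hash)→11320, (D,hash)→12720, (A,nl_idx)→32720, (A,merge)→34520, (C,nl_idx)→40120 …(+6); best=7120 via (A,hash)
  {ABD}: card=7500; try (D,hash)→2720, (B,hash)→4720, (A,hash)→5420, (D,merge)→12420, (D,nl_idx)→14500, (A,nl_idx)→20220 …(+6); best=2720 via (D,hash)
  {BCD}: card=2400; try (D,hash)→2820, (B,hash)→4520, (D,nl_idx)→8500, (C,hash)→9420, (D,merge)→10520, (C,nl_idx)→16620 …(+6); best=2820 via (D,hash)
  {ABC}: card=1600; try (A,hash)→5300, (C,hash)→9200, (A,nl_idx)→9300, (C,nl_idx)→11600, (A,merge)→11900, (B,hash)→12600 …(+6); best=5300 via (A,hash)
  {ABCD}: card=1200; try (D,hash)→7620, (A,hash)→8420, (D,nl_idx)→16100, (C,hash)→17420, (B,hash)→19720, (A,nl_idx)→23220 …(+10); best=7620 via (D,hash)

cost=7620; order=B,C,A,D; methods=nl_idx,hash,hash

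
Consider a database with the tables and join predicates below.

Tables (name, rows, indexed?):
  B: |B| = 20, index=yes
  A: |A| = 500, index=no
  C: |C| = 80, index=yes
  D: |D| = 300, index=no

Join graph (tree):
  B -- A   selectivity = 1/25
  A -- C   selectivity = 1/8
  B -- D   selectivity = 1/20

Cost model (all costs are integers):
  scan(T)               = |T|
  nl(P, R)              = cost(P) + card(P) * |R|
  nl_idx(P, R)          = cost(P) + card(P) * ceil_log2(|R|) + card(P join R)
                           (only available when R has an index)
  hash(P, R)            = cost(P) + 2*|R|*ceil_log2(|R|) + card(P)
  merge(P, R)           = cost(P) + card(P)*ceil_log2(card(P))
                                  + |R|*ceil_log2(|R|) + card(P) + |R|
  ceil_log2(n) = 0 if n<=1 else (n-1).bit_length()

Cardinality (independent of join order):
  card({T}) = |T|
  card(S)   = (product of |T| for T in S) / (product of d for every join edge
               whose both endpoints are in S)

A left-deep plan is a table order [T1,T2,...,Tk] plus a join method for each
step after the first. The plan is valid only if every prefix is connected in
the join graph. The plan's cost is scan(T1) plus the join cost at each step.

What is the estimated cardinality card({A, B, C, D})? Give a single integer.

Tables in S: A(500), B(20), C(80), D(300)
Edges inside S: B-A(d=25), A-C(d=8), B-D(d=20)
numerator = 500 * 20 * 80 * 300 = 240000000
denominator = 25 * 8 * 20 = 4000
card(S) = 240000000 / 4000 = 60000

60000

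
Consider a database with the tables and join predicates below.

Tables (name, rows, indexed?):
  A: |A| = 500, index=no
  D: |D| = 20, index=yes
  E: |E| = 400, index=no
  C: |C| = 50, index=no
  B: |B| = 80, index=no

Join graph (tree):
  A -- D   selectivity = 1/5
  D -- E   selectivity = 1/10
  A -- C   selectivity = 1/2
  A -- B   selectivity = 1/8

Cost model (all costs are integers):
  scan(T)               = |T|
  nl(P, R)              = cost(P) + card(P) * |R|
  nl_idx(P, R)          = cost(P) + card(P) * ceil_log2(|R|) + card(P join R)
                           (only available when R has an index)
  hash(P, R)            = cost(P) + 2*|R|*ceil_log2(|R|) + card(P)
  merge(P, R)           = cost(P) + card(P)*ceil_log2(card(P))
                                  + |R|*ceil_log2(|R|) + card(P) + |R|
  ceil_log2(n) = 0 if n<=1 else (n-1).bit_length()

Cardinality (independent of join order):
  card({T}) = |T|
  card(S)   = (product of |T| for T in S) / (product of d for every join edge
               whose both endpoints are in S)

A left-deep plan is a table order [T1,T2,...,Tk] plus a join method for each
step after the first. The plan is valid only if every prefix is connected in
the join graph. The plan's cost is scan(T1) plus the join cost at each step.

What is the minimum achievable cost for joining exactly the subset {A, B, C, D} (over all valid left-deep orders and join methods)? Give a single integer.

24920

Selinger DP over subsets of {A,B,C,D}:
  {A}: scan cost=500, card=500
  {D}: scan cost=20, card=20
  {C}: scan cost=50, card=50
  {B}: scan cost=80, card=80
  {AD}: card=2000; try (D,hash)→1200, (D,nl_idx)→5000, (A,merge)→5140, (D,merge)→5620, (A,hash)→9040, (A,nl)→10020 …(+1); best=1200 via (D,hash)
  {AC}: card=12500; try (C,hash)→1600, (A,merge)→5400, (C,merge)→5850, (A,hash)→9100, (A,nl)→25050, (C,nl)→25500; best=1600 via (C,hash)
  {AB}: card=5000; try (B,hash)→2120, (A,merge)→5720, (B,merge)→6140, (A,hash)→9160, (A,nl)→40080, (B,nl)→40500; best=2120 via (B,hash)
  {ACD}: card=50000; try (C,hash)→3800, (D,hash)→14300, (C,merge)→25550, (C,nl)→101200, (D,nl_idx)→114100, (D,merge)→189220 …(+1); best=3800 via (C,hash)
  {ABD}: card=20000; try (B,hash)→4320, (D,hash)→7320, (B,merge)→25840, (D,nl_idx)→47120, (D,merge)→72240, (D,nl)→102120 …(+1); best=4320 via (B,hash)
  {ABC}: card=125000; try (C,hash)→7720, (B,hash)→15220, (C,merge)→72470, (B,merge)→189740, (C,nl)→252120, (B,nl)→1001600; best=7720 via (C,hash)
  {ABCD}: card=500000; try (C,hash)→24920, (B,hash)→54920, (D,hash)→132920, (C,merge)→324670, (B,merge)→854440, (C,nl)→1004320 …(+4); best=24920 via (C,hash)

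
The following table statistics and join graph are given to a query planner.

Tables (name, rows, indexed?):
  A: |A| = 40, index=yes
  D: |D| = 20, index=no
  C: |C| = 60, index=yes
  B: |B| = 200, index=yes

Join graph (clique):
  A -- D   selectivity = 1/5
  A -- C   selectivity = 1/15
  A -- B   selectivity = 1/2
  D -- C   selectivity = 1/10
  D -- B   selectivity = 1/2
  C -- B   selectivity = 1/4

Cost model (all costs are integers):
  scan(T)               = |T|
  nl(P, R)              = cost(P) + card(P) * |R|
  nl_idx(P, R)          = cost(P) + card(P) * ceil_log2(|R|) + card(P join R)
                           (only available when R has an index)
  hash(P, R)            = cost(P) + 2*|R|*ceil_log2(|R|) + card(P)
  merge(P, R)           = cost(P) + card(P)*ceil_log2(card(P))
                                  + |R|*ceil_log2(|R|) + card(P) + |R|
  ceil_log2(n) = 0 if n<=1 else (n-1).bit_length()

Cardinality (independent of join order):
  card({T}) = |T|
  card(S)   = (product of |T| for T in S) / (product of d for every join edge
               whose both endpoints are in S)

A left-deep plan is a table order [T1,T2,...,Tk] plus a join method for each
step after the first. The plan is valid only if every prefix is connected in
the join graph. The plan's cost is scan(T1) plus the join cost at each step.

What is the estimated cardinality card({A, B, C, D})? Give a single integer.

Tables in S: A(40), B(200), C(60), D(20)
Edges inside S: A-D(d=5), A-C(d=15), A-B(d=2), D-C(d=10), D-B(d=2), C-B(d=4)
numerator = 40 * 200 * 60 * 20 = 9600000
denominator = 5 * 15 * 2 * 10 * 2 * 4 = 12000
card(S) = 9600000 / 12000 = 800

800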